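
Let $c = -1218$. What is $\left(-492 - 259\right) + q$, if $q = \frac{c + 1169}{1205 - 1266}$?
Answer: $- \frac{45762}{61} \approx -750.2$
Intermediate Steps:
$q = \frac{49}{61}$ ($q = \frac{-1218 + 1169}{1205 - 1266} = - \frac{49}{-61} = \left(-49\right) \left(- \frac{1}{61}\right) = \frac{49}{61} \approx 0.80328$)
$\left(-492 - 259\right) + q = \left(-492 - 259\right) + \frac{49}{61} = -751 + \frac{49}{61} = - \frac{45762}{61}$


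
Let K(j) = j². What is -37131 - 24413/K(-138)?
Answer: -707147177/19044 ≈ -37132.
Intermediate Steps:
-37131 - 24413/K(-138) = -37131 - 24413/((-138)²) = -37131 - 24413/19044 = -707147177/19044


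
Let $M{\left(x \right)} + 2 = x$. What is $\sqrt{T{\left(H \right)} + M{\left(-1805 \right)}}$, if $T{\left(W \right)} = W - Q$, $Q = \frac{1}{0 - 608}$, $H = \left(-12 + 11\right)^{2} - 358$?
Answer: $\frac{i \sqrt{49997018}}{152} \approx 46.519 i$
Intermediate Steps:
$M{\left(x \right)} = -2 + x$
$H = -357$ ($H = \left(-1\right)^{2} - 358 = 1 - 358 = -357$)
$Q = - \frac{1}{608}$ ($Q = \frac{1}{-608} = - \frac{1}{608} \approx -0.0016447$)
$T{\left(W \right)} = \frac{1}{608} + W$ ($T{\left(W \right)} = W - - \frac{1}{608} = W + \frac{1}{608} = \frac{1}{608} + W$)
$\sqrt{T{\left(H \right)} + M{\left(-1805 \right)}} = \sqrt{\left(\frac{1}{608} - 357\right) - 1807} = \sqrt{- \frac{217055}{608} - 1807} = \sqrt{- \frac{1315711}{608}} = \frac{i \sqrt{49997018}}{152}$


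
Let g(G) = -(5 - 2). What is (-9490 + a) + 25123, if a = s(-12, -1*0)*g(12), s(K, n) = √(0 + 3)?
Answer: 15633 - 3*√3 ≈ 15628.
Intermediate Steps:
g(G) = -3 (g(G) = -1*3 = -3)
s(K, n) = √3
a = -3*√3 (a = √3*(-3) = -3*√3 ≈ -5.1962)
(-9490 + a) + 25123 = (-9490 - 3*√3) + 25123 = 15633 - 3*√3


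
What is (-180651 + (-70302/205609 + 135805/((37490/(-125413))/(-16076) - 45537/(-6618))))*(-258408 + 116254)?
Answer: 243130619774211038812334849/10628826135289959 ≈ 2.2875e+10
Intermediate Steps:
(-180651 + (-70302/205609 + 135805/((37490/(-125413))/(-16076) - 45537/(-6618))))*(-258408 + 116254) = (-180651 + (-70302*1/205609 + 135805/((37490*(-1/125413))*(-1/16076) - 45537*(-1/6618))))*(-142154) = (-180651 + (-70302/205609 + 135805/(-37490/125413*(-1/16076) + 15179/2206)))*(-142154) = (-180651 + (-70302/205609 + 135805/(18745/1008069694 + 15179/2206)))*(-142154) = (-180651 + (-70302/205609 + 135805/(3825382809174/555950436241)))*(-142154) = (-180651 + (-70302/205609 + 135805*(555950436241/3825382809174)))*(-142154) = (-180651 + (-70302/205609 + 75500848993709005/3825382809174))*(-142154) = (-180651 + 15523385128685264258497/786533134011456966)*(-142154) = -126564612063618448106369/786533134011456966*(-142154) = 243130619774211038812334849/10628826135289959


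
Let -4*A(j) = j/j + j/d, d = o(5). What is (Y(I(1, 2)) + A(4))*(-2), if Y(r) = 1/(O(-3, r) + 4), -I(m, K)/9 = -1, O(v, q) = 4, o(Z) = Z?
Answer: 13/20 ≈ 0.65000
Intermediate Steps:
d = 5
A(j) = -¼ - j/20 (A(j) = -(j/j + j/5)/4 = -(1 + j*(⅕))/4 = -(1 + j/5)/4 = -¼ - j/20)
I(m, K) = 9 (I(m, K) = -9*(-1) = 9)
Y(r) = ⅛ (Y(r) = 1/(4 + 4) = 1/8 = ⅛)
(Y(I(1, 2)) + A(4))*(-2) = (⅛ + (-¼ - 1/20*4))*(-2) = (⅛ + (-¼ - ⅕))*(-2) = (⅛ - 9/20)*(-2) = -13/40*(-2) = 13/20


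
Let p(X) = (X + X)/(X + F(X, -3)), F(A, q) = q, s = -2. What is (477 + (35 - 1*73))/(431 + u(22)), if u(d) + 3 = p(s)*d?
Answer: 2195/2228 ≈ 0.98519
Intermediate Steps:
p(X) = 2*X/(-3 + X) (p(X) = (X + X)/(X - 3) = (2*X)/(-3 + X) = 2*X/(-3 + X))
u(d) = -3 + 4*d/5 (u(d) = -3 + (2*(-2)/(-3 - 2))*d = -3 + (2*(-2)/(-5))*d = -3 + (2*(-2)*(-⅕))*d = -3 + 4*d/5)
(477 + (35 - 1*73))/(431 + u(22)) = (477 + (35 - 1*73))/(431 + (-3 + (⅘)*22)) = (477 + (35 - 73))/(431 + (-3 + 88/5)) = (477 - 38)/(431 + 73/5) = 439/(2228/5) = 439*(5/2228) = 2195/2228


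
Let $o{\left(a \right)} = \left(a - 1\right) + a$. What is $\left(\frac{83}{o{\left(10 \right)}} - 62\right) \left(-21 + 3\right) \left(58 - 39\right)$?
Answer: $19710$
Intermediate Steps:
$o{\left(a \right)} = -1 + 2 a$ ($o{\left(a \right)} = \left(-1 + a\right) + a = -1 + 2 a$)
$\left(\frac{83}{o{\left(10 \right)}} - 62\right) \left(-21 + 3\right) \left(58 - 39\right) = \left(\frac{83}{-1 + 2 \cdot 10} - 62\right) \left(-21 + 3\right) \left(58 - 39\right) = \left(\frac{83}{-1 + 20} - 62\right) \left(\left(-18\right) 19\right) = \left(\frac{83}{19} - 62\right) \left(-342\right) = \left(- \frac{1095}{19}\right) \left(-342\right) = 19710$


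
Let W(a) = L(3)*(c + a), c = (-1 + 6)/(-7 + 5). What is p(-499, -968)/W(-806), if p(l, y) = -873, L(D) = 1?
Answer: 582/539 ≈ 1.0798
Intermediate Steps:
c = -5/2 (c = 5/(-2) = 5*(-½) = -5/2 ≈ -2.5000)
W(a) = -5/2 + a (W(a) = 1*(-5/2 + a) = -5/2 + a)
p(-499, -968)/W(-806) = -873/(-5/2 - 806) = -873/(-1617/2) = -873*(-2/1617) = 582/539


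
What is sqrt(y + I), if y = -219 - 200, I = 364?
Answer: I*sqrt(55) ≈ 7.4162*I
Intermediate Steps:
y = -419
sqrt(y + I) = sqrt(-419 + 364) = sqrt(-55) = I*sqrt(55)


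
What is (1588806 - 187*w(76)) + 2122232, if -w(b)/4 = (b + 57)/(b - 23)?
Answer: 196784498/53 ≈ 3.7129e+6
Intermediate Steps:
w(b) = -4*(57 + b)/(-23 + b) (w(b) = -4*(b + 57)/(b - 23) = -4*(57 + b)/(-23 + b))
(1588806 - 187*w(76)) + 2122232 = (1588806 - 748*(-57 - 1*76)/(-23 + 76)) + 2122232 = (1588806 - 748*(-57 - 76)/53) + 2122232 = (1588806 - 748*(-133)/53) + 2122232 = (1588806 - 187*(-532/53)) + 2122232 = (1588806 + 99484/53) + 2122232 = 84306202/53 + 2122232 = 196784498/53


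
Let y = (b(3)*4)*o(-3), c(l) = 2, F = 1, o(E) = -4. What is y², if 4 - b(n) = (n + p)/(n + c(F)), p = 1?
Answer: 65536/25 ≈ 2621.4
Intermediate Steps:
b(n) = 4 - (1 + n)/(2 + n) (b(n) = 4 - (n + 1)/(n + 2) = 4 - (1 + n)/(2 + n))
y = -256/5 (y = (((7 + 3*3)/(2 + 3))*4)*(-4) = (((7 + 9)/5)*4)*(-4) = (((⅕)*16)*4)*(-4) = ((16/5)*4)*(-4) = (64/5)*(-4) = -256/5 ≈ -51.200)
y² = (-256/5)² = 65536/25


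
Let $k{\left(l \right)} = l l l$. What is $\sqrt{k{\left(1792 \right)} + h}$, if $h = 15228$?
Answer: $2 \sqrt{1438650079} \approx 75859.0$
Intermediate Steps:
$k{\left(l \right)} = l^{3}$ ($k{\left(l \right)} = l^{2} l = l^{3}$)
$\sqrt{k{\left(1792 \right)} + h} = \sqrt{1792^{3} + 15228} = \sqrt{5754585088 + 15228} = \sqrt{5754600316} = 2 \sqrt{1438650079}$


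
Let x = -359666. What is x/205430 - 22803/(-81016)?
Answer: -12227140183/8321558440 ≈ -1.4693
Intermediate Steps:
x/205430 - 22803/(-81016) = -359666/205430 - 22803/(-81016) = -359666*1/205430 - 22803*(-1/81016) = -179833/102715 + 22803/81016 = -12227140183/8321558440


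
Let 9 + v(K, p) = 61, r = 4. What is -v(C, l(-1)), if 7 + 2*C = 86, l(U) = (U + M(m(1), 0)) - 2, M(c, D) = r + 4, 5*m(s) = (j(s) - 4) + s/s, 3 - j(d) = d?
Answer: -52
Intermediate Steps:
j(d) = 3 - d
m(s) = -s/5 (m(s) = (((3 - s) - 4) + s/s)/5 = ((-1 - s) + 1)/5 = (-s)/5 = -s/5)
M(c, D) = 8 (M(c, D) = 4 + 4 = 8)
l(U) = 6 + U (l(U) = (U + 8) - 2 = (8 + U) - 2 = 6 + U)
C = 79/2 (C = -7/2 + (½)*86 = -7/2 + 43 = 79/2 ≈ 39.500)
v(K, p) = 52 (v(K, p) = -9 + 61 = 52)
-v(C, l(-1)) = -1*52 = -52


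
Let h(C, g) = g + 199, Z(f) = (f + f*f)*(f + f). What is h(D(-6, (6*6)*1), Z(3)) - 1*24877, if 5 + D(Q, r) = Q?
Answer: -24606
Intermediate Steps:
D(Q, r) = -5 + Q
Z(f) = 2*f*(f + f²) (Z(f) = (f + f²)*(2*f) = 2*f*(f + f²))
h(C, g) = 199 + g
h(D(-6, (6*6)*1), Z(3)) - 1*24877 = (199 + 2*3²*(1 + 3)) - 1*24877 = (199 + 2*9*4) - 24877 = (199 + 72) - 24877 = 271 - 24877 = -24606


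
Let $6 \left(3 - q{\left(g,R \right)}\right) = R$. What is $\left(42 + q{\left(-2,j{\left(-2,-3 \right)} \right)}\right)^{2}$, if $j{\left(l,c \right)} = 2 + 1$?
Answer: $\frac{7921}{4} \approx 1980.3$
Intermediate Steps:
$j{\left(l,c \right)} = 3$
$q{\left(g,R \right)} = 3 - \frac{R}{6}$
$\left(42 + q{\left(-2,j{\left(-2,-3 \right)} \right)}\right)^{2} = \left(42 + \left(3 - \frac{1}{2}\right)\right)^{2} = \left(42 + \frac{5}{2}\right)^{2} = \left(\frac{89}{2}\right)^{2} = \frac{7921}{4}$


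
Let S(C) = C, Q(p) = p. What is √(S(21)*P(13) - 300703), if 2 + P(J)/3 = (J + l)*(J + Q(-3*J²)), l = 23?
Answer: I*√1421221 ≈ 1192.2*I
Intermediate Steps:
P(J) = -6 + 3*(23 + J)*(J - 3*J²) (P(J) = -6 + 3*((J + 23)*(J - 3*J²)) = -6 + 3*((23 + J)*(J - 3*J²)) = -6 + 3*(23 + J)*(J - 3*J²))
√(S(21)*P(13) - 300703) = √(21*(-6 - 204*13² - 9*13³ + 69*13) - 300703) = √(21*(-6 - 204*169 - 9*2197 + 897) - 300703) = √(21*(-6 - 34476 - 19773 + 897) - 300703) = √(21*(-53358) - 300703) = √(-1120518 - 300703) = √(-1421221) = I*√1421221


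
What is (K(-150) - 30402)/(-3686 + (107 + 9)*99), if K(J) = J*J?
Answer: -3951/3899 ≈ -1.0133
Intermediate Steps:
K(J) = J**2
(K(-150) - 30402)/(-3686 + (107 + 9)*99) = ((-150)**2 - 30402)/(-3686 + (107 + 9)*99) = (22500 - 30402)/(-3686 + 116*99) = -7902/(-3686 + 11484) = -7902/7798 = -7902*1/7798 = -3951/3899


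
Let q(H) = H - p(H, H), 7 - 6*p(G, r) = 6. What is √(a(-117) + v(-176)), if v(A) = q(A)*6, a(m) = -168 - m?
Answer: 2*I*√277 ≈ 33.287*I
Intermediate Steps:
p(G, r) = ⅙ (p(G, r) = 7/6 - ⅙*6 = 7/6 - 1 = ⅙)
q(H) = -⅙ + H (q(H) = H - 1*⅙ = H - ⅙ = -⅙ + H)
v(A) = -1 + 6*A (v(A) = (-⅙ + A)*6 = -1 + 6*A)
√(a(-117) + v(-176)) = √((-168 - 1*(-117)) + (-1 + 6*(-176))) = √((-168 + 117) + (-1 - 1056)) = √(-51 - 1057) = √(-1108) = 2*I*√277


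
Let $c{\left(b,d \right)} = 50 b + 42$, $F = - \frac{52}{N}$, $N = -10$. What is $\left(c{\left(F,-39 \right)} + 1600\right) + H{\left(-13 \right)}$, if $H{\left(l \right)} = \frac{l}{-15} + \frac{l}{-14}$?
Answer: $\frac{399797}{210} \approx 1903.8$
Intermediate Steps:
$F = \frac{26}{5}$ ($F = - \frac{52}{-10} = \left(-52\right) \left(- \frac{1}{10}\right) = \frac{26}{5} \approx 5.2$)
$H{\left(l \right)} = - \frac{29 l}{210}$ ($H{\left(l \right)} = l \left(- \frac{1}{15}\right) + l \left(- \frac{1}{14}\right) = - \frac{l}{15} - \frac{l}{14} = - \frac{29 l}{210}$)
$c{\left(b,d \right)} = 42 + 50 b$
$\left(c{\left(F,-39 \right)} + 1600\right) + H{\left(-13 \right)} = \left(\left(42 + 50 \cdot \frac{26}{5}\right) + 1600\right) - - \frac{377}{210} = \left(\left(42 + 260\right) + 1600\right) + \frac{377}{210} = \left(302 + 1600\right) + \frac{377}{210} = 1902 + \frac{377}{210} = \frac{399797}{210}$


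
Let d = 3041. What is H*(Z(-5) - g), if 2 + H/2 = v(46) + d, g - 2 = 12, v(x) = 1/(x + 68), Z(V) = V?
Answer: -346447/3 ≈ -1.1548e+5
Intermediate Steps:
v(x) = 1/(68 + x)
g = 14 (g = 2 + 12 = 14)
H = 346447/57 (H = -4 + 2*(1/(68 + 46) + 3041) = -4 + 2*(1/114 + 3041) = -4 + 2*(346675/114) = -4 + 346675/57 = 346447/57 ≈ 6078.0)
H*(Z(-5) - g) = 346447*(-5 - 1*14)/57 = 346447*(-5 - 14)/57 = (346447/57)*(-19) = -346447/3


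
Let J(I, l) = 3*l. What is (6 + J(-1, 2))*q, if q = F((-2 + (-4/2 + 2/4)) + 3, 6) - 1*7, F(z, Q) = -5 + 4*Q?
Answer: 144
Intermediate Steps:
q = 12 (q = (-5 + 4*6) - 1*7 = (-5 + 24) - 7 = 19 - 7 = 12)
(6 + J(-1, 2))*q = (6 + 3*2)*12 = (6 + 6)*12 = 12*12 = 144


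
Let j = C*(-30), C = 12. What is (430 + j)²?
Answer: 4900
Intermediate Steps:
j = -360 (j = 12*(-30) = -360)
(430 + j)² = (430 - 360)² = 70² = 4900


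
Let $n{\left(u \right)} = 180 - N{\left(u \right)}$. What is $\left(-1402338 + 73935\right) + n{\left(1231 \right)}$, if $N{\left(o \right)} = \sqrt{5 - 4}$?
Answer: $-1328224$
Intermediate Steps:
$N{\left(o \right)} = 1$ ($N{\left(o \right)} = \sqrt{1} = 1$)
$n{\left(u \right)} = 179$ ($n{\left(u \right)} = 180 - 1 = 179$)
$\left(-1402338 + 73935\right) + n{\left(1231 \right)} = \left(-1402338 + 73935\right) + 179 = -1328403 + 179 = -1328224$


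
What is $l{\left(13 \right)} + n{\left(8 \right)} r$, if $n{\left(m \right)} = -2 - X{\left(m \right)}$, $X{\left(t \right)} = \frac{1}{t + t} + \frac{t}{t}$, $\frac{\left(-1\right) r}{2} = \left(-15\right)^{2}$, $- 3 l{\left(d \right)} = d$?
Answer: $\frac{32971}{24} \approx 1373.8$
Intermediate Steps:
$l{\left(d \right)} = - \frac{d}{3}$
$r = -450$ ($r = - 2 \left(-15\right)^{2} = \left(-2\right) 225 = -450$)
$X{\left(t \right)} = 1 + \frac{1}{2 t}$ ($X{\left(t \right)} = \frac{1}{2 t} + 1 = 1 + \frac{1}{2 t}$)
$n{\left(m \right)} = -2 - \frac{\frac{1}{2} + m}{m}$
$l{\left(13 \right)} + n{\left(8 \right)} r = \left(- \frac{1}{3}\right) 13 + \left(-3 - \frac{1}{2 \cdot 8}\right) \left(-450\right) = - \frac{13}{3} + \left(-3 - \frac{1}{16}\right) \left(-450\right) = - \frac{13}{3} - - \frac{11025}{8} = - \frac{13}{3} + \frac{11025}{8} = \frac{32971}{24}$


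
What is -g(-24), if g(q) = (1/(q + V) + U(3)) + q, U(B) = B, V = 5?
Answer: 400/19 ≈ 21.053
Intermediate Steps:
g(q) = 3 + q + 1/(5 + q) (g(q) = (1/(q + 5) + 3) + q = (1/(5 + q) + 3) + q = (3 + 1/(5 + q)) + q = 3 + q + 1/(5 + q))
-g(-24) = -(16 + (-24)² + 8*(-24))/(5 - 24) = -(16 + 576 - 192)/(-19) = -(-1)*400/19 = -1*(-400/19) = 400/19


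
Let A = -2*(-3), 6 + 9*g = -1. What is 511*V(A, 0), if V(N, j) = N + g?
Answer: 24017/9 ≈ 2668.6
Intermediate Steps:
g = -7/9 (g = -2/3 + (1/9)*(-1) = -2/3 - 1/9 = -7/9 ≈ -0.77778)
A = 6
V(N, j) = -7/9 + N (V(N, j) = N - 7/9 = -7/9 + N)
511*V(A, 0) = 511*(-7/9 + 6) = 511*(47/9) = 24017/9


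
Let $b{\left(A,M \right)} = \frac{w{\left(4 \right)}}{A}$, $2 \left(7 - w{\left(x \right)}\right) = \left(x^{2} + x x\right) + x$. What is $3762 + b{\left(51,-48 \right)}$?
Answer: $\frac{191851}{51} \approx 3761.8$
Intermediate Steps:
$w{\left(x \right)} = 7 - x^{2} - \frac{x}{2}$ ($w{\left(x \right)} = 7 - \frac{\left(x^{2} + x x\right) + x}{2} = 7 - \frac{\left(x^{2} + x^{2}\right) + x}{2} = 7 - \frac{2 x^{2} + x}{2} = 7 - \frac{x + 2 x^{2}}{2} = 7 - \left(x^{2} + \frac{x}{2}\right) = 7 - x^{2} - \frac{x}{2}$)
$b{\left(A,M \right)} = - \frac{11}{A}$ ($b{\left(A,M \right)} = \frac{7 - 4^{2} - 2}{A} = \frac{7 - 16 - 2}{A} = - \frac{11}{A}$)
$3762 + b{\left(51,-48 \right)} = 3762 - \frac{11}{51} = \frac{191851}{51}$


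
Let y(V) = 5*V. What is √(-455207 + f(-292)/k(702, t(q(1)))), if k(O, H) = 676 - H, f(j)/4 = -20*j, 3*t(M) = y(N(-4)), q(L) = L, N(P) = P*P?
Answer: I*√107952456743/487 ≈ 674.66*I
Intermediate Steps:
N(P) = P²
t(M) = 80/3 (t(M) = (5*(-4)²)/3 = (5*16)/3 = (⅓)*80 = 80/3)
f(j) = -80*j (f(j) = 4*(-20*j) = -80*j)
√(-455207 + f(-292)/k(702, t(q(1)))) = √(-455207 + (-80*(-292))/(676 - 1*80/3)) = √(-455207 + 23360/(676 - 80/3)) = √(-455207 + 23360/(1948/3)) = √(-455207 + 23360*(3/1948)) = √(-455207 + 17520/487) = √(-221668289/487) = I*√107952456743/487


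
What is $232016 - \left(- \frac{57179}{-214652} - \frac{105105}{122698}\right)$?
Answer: $\frac{3055353518729527}{13168685548} \approx 2.3202 \cdot 10^{5}$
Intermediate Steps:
$232016 - \left(- \frac{57179}{-214652} - \frac{105105}{122698}\right) = 232016 - \left(\left(-57179\right) \left(- \frac{1}{214652}\right) - \frac{105105}{122698}\right) = 232016 - \left(\frac{57179}{214652} - \frac{105105}{122698}\right) = 232016 - - \frac{7772624759}{13168685548} = 232016 + \frac{7772624759}{13168685548} = \frac{3055353518729527}{13168685548}$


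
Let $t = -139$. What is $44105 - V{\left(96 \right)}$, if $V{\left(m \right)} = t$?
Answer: $44244$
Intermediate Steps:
$V{\left(m \right)} = -139$
$44105 - V{\left(96 \right)} = 44105 - -139 = 44105 + 139 = 44244$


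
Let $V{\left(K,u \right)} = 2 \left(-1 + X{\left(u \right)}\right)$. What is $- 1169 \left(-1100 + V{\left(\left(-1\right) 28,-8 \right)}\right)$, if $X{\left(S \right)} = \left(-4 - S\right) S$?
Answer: $1363054$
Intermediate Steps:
$X{\left(S \right)} = S \left(-4 - S\right)$
$V{\left(K,u \right)} = -2 - 2 u \left(4 + u\right)$ ($V{\left(K,u \right)} = 2 \left(-1 - u \left(4 + u\right)\right) = -2 - 2 u \left(4 + u\right)$)
$- 1169 \left(-1100 + V{\left(\left(-1\right) 28,-8 \right)}\right) = - 1169 \left(-1100 - \left(2 - 16 \left(4 - 8\right)\right)\right) = - 1169 \left(-1100 - \left(2 - -64\right)\right) = - 1169 \left(-1100 - 66\right) = \left(-1169\right) \left(-1166\right) = 1363054$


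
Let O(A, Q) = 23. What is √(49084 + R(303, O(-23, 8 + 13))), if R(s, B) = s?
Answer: √49387 ≈ 222.23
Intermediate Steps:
√(49084 + R(303, O(-23, 8 + 13))) = √(49084 + 303) = √49387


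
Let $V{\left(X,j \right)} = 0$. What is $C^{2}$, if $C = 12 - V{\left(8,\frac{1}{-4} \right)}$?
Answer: $144$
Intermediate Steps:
$C = 12$ ($C = 12 - 0 = 12 + 0 = 12$)
$C^{2} = 12^{2} = 144$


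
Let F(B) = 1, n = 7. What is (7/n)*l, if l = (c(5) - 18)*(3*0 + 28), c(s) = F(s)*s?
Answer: -364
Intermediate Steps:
c(s) = s (c(s) = 1*s = s)
l = -364 (l = (5 - 18)*(3*0 + 28) = -13*(0 + 28) = -13*28 = -364)
(7/n)*l = (7/7)*(-364) = (7*(⅐))*(-364) = 1*(-364) = -364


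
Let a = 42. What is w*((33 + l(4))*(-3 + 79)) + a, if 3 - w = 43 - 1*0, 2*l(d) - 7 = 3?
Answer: -115478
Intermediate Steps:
l(d) = 5 (l(d) = 7/2 + (½)*3 = 7/2 + 3/2 = 5)
w = -40 (w = 3 - (43 - 1*0) = 3 - (43 + 0) = 3 - 1*43 = 3 - 43 = -40)
w*((33 + l(4))*(-3 + 79)) + a = -40*(33 + 5)*(-3 + 79) + 42 = -1520*76 + 42 = -40*2888 + 42 = -115520 + 42 = -115478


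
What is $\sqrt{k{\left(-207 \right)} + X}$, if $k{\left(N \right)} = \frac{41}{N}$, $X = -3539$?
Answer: $\frac{i \sqrt{16850122}}{69} \approx 59.491 i$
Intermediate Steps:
$\sqrt{k{\left(-207 \right)} + X} = \sqrt{\frac{41}{-207} - 3539} = \sqrt{41 \left(- \frac{1}{207}\right) - 3539} = \sqrt{- \frac{41}{207} - 3539} = \sqrt{- \frac{732614}{207}} = \frac{i \sqrt{16850122}}{69}$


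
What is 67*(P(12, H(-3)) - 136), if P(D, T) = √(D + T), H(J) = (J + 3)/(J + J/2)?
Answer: -9112 + 134*√3 ≈ -8879.9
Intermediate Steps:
H(J) = 2*(3 + J)/(3*J) (H(J) = (3 + J)/(J + J*(½)) = (3 + J)/(J + J/2) = (3 + J)/((3*J/2)) = (3 + J)*(2/(3*J)) = 2*(3 + J)/(3*J))
67*(P(12, H(-3)) - 136) = 67*(√(12 + (⅔ + 2/(-3))) - 136) = 67*(√(12 + (⅔ + 2*(-⅓))) - 136) = 67*(√(12 + (⅔ - ⅔)) - 136) = 67*(√(12 + 0) - 136) = 67*(√12 - 136) = 67*(2*√3 - 136) = 67*(-136 + 2*√3) = -9112 + 134*√3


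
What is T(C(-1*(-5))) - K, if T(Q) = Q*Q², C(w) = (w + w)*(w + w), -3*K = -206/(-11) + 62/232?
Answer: 1276008079/1276 ≈ 1.0000e+6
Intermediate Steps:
K = -8079/1276 (K = -(-206/(-11) + 62/232)/3 = -(-206*(-1/11) + 62*(1/232))/3 = -(206/11 + 31/116)/3 = -⅓*24237/1276 = -8079/1276 ≈ -6.3315)
C(w) = 4*w² (C(w) = (2*w)*(2*w) = 4*w²)
T(Q) = Q³
T(C(-1*(-5))) - K = (4*(-1*(-5))²)³ - 1*(-8079/1276) = (4*5²)³ + 8079/1276 = (4*25)³ + 8079/1276 = 100³ + 8079/1276 = 1000000 + 8079/1276 = 1276008079/1276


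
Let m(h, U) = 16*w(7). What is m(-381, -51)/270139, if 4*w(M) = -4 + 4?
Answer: 0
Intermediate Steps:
w(M) = 0 (w(M) = (-4 + 4)/4 = (1/4)*0 = 0)
m(h, U) = 0 (m(h, U) = 16*0 = 0)
m(-381, -51)/270139 = 0/270139 = 0*(1/270139) = 0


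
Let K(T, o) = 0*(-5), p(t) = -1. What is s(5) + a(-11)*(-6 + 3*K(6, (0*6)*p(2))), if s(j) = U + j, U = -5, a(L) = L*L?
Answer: -726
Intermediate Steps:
a(L) = L**2
K(T, o) = 0
s(j) = -5 + j
s(5) + a(-11)*(-6 + 3*K(6, (0*6)*p(2))) = (-5 + 5) + (-11)**2*(-6 + 3*0) = 0 + 121*(-6 + 0) = 0 + 121*(-6) = 0 - 726 = -726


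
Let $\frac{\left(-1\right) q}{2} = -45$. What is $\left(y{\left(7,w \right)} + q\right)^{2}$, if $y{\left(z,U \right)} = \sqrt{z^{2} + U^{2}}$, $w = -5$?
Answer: $\left(90 + \sqrt{74}\right)^{2} \approx 9722.4$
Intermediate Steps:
$q = 90$ ($q = \left(-2\right) \left(-45\right) = 90$)
$y{\left(z,U \right)} = \sqrt{U^{2} + z^{2}}$
$\left(y{\left(7,w \right)} + q\right)^{2} = \left(\sqrt{\left(-5\right)^{2} + 7^{2}} + 90\right)^{2} = \left(\sqrt{25 + 49} + 90\right)^{2} = \left(\sqrt{74} + 90\right)^{2} = \left(90 + \sqrt{74}\right)^{2}$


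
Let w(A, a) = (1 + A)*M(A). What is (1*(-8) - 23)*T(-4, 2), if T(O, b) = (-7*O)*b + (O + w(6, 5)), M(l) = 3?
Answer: -2263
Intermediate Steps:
w(A, a) = 3 + 3*A (w(A, a) = (1 + A)*3 = 3 + 3*A)
T(O, b) = 21 + O - 7*O*b (T(O, b) = (-7*O)*b + (O + (3 + 3*6)) = -7*O*b + (O + (3 + 18)) = -7*O*b + (O + 21) = -7*O*b + (21 + O) = 21 + O - 7*O*b)
(1*(-8) - 23)*T(-4, 2) = (1*(-8) - 23)*(21 - 4 - 7*(-4)*2) = (-8 - 23)*(21 - 4 + 56) = -31*73 = -2263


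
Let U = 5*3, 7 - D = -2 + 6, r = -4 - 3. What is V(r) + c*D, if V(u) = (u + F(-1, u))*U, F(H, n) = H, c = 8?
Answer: -96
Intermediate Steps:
r = -7
D = 3 (D = 7 - (-2 + 6) = 7 - 1*4 = 7 - 4 = 3)
U = 15
V(u) = -15 + 15*u (V(u) = (u - 1)*15 = (-1 + u)*15 = -15 + 15*u)
V(r) + c*D = (-15 + 15*(-7)) + 8*3 = (-15 - 105) + 24 = -120 + 24 = -96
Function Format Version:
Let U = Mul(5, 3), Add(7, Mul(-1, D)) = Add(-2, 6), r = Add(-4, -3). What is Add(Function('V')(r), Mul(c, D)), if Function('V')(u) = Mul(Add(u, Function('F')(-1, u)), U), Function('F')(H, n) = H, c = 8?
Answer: -96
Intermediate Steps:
r = -7
D = 3 (D = Add(7, Mul(-1, Add(-2, 6))) = Add(7, Mul(-1, 4)) = Add(7, -4) = 3)
U = 15
Function('V')(u) = Add(-15, Mul(15, u)) (Function('V')(u) = Mul(Add(u, -1), 15) = Mul(Add(-1, u), 15) = Add(-15, Mul(15, u)))
Add(Function('V')(r), Mul(c, D)) = Add(Add(-15, Mul(15, -7)), Mul(8, 3)) = Add(Add(-15, -105), 24) = Add(-120, 24) = -96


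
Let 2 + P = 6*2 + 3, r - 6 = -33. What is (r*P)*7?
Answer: -2457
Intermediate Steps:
r = -27 (r = 6 - 33 = -27)
P = 13 (P = -2 + (6*2 + 3) = -2 + (12 + 3) = -2 + 15 = 13)
(r*P)*7 = -27*13*7 = -351*7 = -2457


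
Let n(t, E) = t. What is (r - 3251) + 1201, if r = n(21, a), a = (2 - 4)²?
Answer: -2029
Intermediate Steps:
a = 4 (a = (-2)² = 4)
r = 21
(r - 3251) + 1201 = (21 - 3251) + 1201 = -3230 + 1201 = -2029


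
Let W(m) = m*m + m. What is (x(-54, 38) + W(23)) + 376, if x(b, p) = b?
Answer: 874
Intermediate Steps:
W(m) = m + m² (W(m) = m² + m = m + m²)
(x(-54, 38) + W(23)) + 376 = (-54 + 23*(1 + 23)) + 376 = (-54 + 23*24) + 376 = (-54 + 552) + 376 = 498 + 376 = 874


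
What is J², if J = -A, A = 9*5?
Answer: 2025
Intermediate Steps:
A = 45
J = -45 (J = -1*45 = -45)
J² = (-45)² = 2025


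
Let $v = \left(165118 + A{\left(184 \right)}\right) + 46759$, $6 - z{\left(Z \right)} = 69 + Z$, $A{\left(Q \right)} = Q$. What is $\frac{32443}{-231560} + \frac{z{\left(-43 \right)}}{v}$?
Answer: $- \frac{6884526223}{49104845160} \approx -0.1402$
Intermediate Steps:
$z{\left(Z \right)} = -63 - Z$ ($z{\left(Z \right)} = 6 - \left(69 + Z\right) = -63 - Z$)
$v = 212061$ ($v = \left(165118 + 184\right) + 46759 = 165302 + 46759 = 212061$)
$\frac{32443}{-231560} + \frac{z{\left(-43 \right)}}{v} = \frac{32443}{-231560} + \frac{-63 - -43}{212061} = 32443 \left(- \frac{1}{231560}\right) + \left(-63 + 43\right) \frac{1}{212061} = - \frac{32443}{231560} - \frac{20}{212061} = - \frac{6884526223}{49104845160}$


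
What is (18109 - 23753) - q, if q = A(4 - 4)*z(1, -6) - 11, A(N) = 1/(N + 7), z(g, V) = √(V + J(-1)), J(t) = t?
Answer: -5633 - I*√7/7 ≈ -5633.0 - 0.37796*I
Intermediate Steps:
z(g, V) = √(-1 + V) (z(g, V) = √(V - 1) = √(-1 + V))
A(N) = 1/(7 + N)
q = -11 + I*√7/7 (q = √(-1 - 6)/(7 + (4 - 4)) - 11 = √(-7)/(7 + 0) - 11 = (I*√7)/7 - 11 = I*√7/7 - 11 = -11 + I*√7/7 ≈ -11.0 + 0.37796*I)
(18109 - 23753) - q = (18109 - 23753) - (-11 + I*√7/7) = -5644 + (11 - I*√7/7) = -5633 - I*√7/7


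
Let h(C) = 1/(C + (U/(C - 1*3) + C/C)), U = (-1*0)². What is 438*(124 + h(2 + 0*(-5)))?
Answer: 54458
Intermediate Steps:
U = 0 (U = 0² = 0)
h(C) = 1/(1 + C) (h(C) = 1/(C + (0/(C - 1*3) + C/C)) = 1/(C + (0/(C - 3) + 1)) = 1/(C + (0/(-3 + C) + 1)) = 1/(C + (0 + 1)) = 1/(C + 1) = 1/(1 + C))
438*(124 + h(2 + 0*(-5))) = 438*(124 + 1/(1 + (2 + 0*(-5)))) = 438*(124 + 1/(1 + (2 + 0))) = 438*(124 + 1/(1 + 2)) = 438*(124 + 1/3) = 438*(124 + ⅓) = 438*(373/3) = 54458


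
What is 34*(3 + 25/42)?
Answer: 2567/21 ≈ 122.24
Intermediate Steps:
34*(3 + 25/42) = 34*(151/42) = 2567/21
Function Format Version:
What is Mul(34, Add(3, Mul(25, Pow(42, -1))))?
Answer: Rational(2567, 21) ≈ 122.24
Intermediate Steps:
Mul(34, Add(3, Mul(25, Pow(42, -1)))) = Mul(34, Add(3, Mul(25, Rational(1, 42)))) = Mul(34, Add(3, Rational(25, 42))) = Mul(34, Rational(151, 42)) = Rational(2567, 21)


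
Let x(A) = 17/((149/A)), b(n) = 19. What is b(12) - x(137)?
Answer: 502/149 ≈ 3.3691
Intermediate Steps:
x(A) = 17*A/149 (x(A) = 17*(A/149) = 17*A/149)
b(12) - x(137) = 19 - 17*137/149 = 19 - 1*2329/149 = 19 - 2329/149 = 502/149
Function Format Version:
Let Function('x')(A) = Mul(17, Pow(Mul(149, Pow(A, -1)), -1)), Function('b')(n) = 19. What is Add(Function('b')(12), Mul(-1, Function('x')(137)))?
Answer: Rational(502, 149) ≈ 3.3691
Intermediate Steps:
Function('x')(A) = Mul(Rational(17, 149), A) (Function('x')(A) = Mul(17, Mul(Rational(1, 149), A)) = Mul(Rational(17, 149), A))
Add(Function('b')(12), Mul(-1, Function('x')(137))) = Add(19, Mul(-1, Mul(Rational(17, 149), 137))) = Add(19, Mul(-1, Rational(2329, 149))) = Add(19, Rational(-2329, 149)) = Rational(502, 149)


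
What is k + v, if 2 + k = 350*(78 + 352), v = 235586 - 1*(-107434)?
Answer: 493518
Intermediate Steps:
v = 343020 (v = 235586 + 107434 = 343020)
k = 150498 (k = -2 + 350*(78 + 352) = -2 + 350*430 = -2 + 150500 = 150498)
k + v = 150498 + 343020 = 493518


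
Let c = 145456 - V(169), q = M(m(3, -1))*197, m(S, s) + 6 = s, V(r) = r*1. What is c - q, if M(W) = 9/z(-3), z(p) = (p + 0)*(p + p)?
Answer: 290377/2 ≈ 1.4519e+5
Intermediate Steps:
V(r) = r
z(p) = 2*p**2 (z(p) = p*(2*p) = 2*p**2)
m(S, s) = -6 + s
M(W) = 1/2 (M(W) = 9/((2*(-3)**2)) = 9/((2*9)) = 9/18 = 9*(1/18) = 1/2)
q = 197/2 (q = (1/2)*197 = 197/2 ≈ 98.500)
c = 145287 (c = 145456 - 1*169 = 145456 - 169 = 145287)
c - q = 145287 - 1*197/2 = 145287 - 197/2 = 290377/2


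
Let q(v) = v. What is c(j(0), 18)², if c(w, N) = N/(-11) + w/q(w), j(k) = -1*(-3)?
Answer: 49/121 ≈ 0.40496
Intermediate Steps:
j(k) = 3
c(w, N) = 1 - N/11 (c(w, N) = N/(-11) + w/w = N*(-1/11) + 1 = -N/11 + 1 = 1 - N/11)
c(j(0), 18)² = (1 - 1/11*18)² = (1 - 18/11)² = (-7/11)² = 49/121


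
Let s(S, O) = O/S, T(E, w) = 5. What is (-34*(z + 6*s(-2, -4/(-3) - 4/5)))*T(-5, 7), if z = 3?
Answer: -238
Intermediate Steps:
(-34*(z + 6*s(-2, -4/(-3) - 4/5)))*T(-5, 7) = -34*(3 + 6*((-4/(-3) - 4/5)/(-2)))*5 = -34*(3 + 6*((-4*(-⅓) - 4*⅕)*(-½)))*5 = -34*(3 + 6*((4/3 - ⅘)*(-½)))*5 = -34*(3 + 6*((8/15)*(-½)))*5 = -34*(3 + 6*(-4/15))*5 = -34*(3 - 8/5)*5 = -34*7/5*5 = -238/5*5 = -238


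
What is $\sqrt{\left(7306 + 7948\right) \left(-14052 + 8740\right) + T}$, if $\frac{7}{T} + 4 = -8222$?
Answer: $\frac{i \sqrt{609223586966270}}{2742} \approx 9001.6 i$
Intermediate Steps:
$T = - \frac{7}{8226}$ ($T = \frac{7}{-4 - 8222} = \frac{7}{-8226} = 7 \left(- \frac{1}{8226}\right) = - \frac{7}{8226} \approx -0.00085096$)
$\sqrt{\left(7306 + 7948\right) \left(-14052 + 8740\right) + T} = \sqrt{\left(7306 + 7948\right) \left(-14052 + 8740\right) - \frac{7}{8226}} = \sqrt{15254 \left(-5312\right) - \frac{7}{8226}} = \sqrt{-81029248 - \frac{7}{8226}} = \sqrt{- \frac{666546594055}{8226}} = \frac{i \sqrt{609223586966270}}{2742}$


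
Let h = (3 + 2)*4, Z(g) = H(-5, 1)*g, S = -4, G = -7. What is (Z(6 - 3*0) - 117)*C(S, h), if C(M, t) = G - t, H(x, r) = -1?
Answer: 3321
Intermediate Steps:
Z(g) = -g
h = 20 (h = 5*4 = 20)
C(M, t) = -7 - t
(Z(6 - 3*0) - 117)*C(S, h) = (-(6 - 3*0) - 117)*(-7 - 1*20) = (-(6 + 0) - 117)*(-7 - 20) = (-1*6 - 117)*(-27) = (-6 - 117)*(-27) = -123*(-27) = 3321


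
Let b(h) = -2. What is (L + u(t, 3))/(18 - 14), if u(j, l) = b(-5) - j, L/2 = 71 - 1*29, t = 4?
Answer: 39/2 ≈ 19.500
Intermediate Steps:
L = 84 (L = 2*(71 - 1*29) = 2*(71 - 29) = 2*42 = 84)
u(j, l) = -2 - j
(L + u(t, 3))/(18 - 14) = (84 + (-2 - 1*4))/(18 - 14) = (84 + (-2 - 4))/4 = (84 - 6)*(1/4) = 78*(1/4) = 39/2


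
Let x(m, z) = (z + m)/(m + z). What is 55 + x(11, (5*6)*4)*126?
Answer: 181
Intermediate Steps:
x(m, z) = 1 (x(m, z) = (m + z)/(m + z) = 1)
55 + x(11, (5*6)*4)*126 = 55 + 1*126 = 55 + 126 = 181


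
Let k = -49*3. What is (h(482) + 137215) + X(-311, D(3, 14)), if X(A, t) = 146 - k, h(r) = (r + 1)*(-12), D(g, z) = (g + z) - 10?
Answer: 131712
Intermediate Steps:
k = -147
D(g, z) = -10 + g + z
h(r) = -12 - 12*r (h(r) = (1 + r)*(-12) = -12 - 12*r)
X(A, t) = 293 (X(A, t) = 146 - 1*(-147) = 146 + 147 = 293)
(h(482) + 137215) + X(-311, D(3, 14)) = ((-12 - 12*482) + 137215) + 293 = ((-12 - 5784) + 137215) + 293 = (-5796 + 137215) + 293 = 131419 + 293 = 131712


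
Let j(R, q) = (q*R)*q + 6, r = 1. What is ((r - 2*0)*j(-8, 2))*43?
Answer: -1118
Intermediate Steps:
j(R, q) = 6 + R*q² (j(R, q) = (R*q)*q + 6 = R*q² + 6 = 6 + R*q²)
((r - 2*0)*j(-8, 2))*43 = ((1 - 2*0)*(6 - 8*2²))*43 = ((1 + 0)*(6 - 8*4))*43 = (1*(6 - 32))*43 = (1*(-26))*43 = -26*43 = -1118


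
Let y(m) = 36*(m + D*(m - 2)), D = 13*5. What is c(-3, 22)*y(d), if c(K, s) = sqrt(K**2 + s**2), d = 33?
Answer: 73728*sqrt(493) ≈ 1.6370e+6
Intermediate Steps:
D = 65
y(m) = -4680 + 2376*m (y(m) = 36*(m + 65*(m - 2)) = 36*(m + 65*(-2 + m)) = 36*(m + (-130 + 65*m)) = 36*(-130 + 66*m) = -4680 + 2376*m)
c(-3, 22)*y(d) = sqrt((-3)**2 + 22**2)*(-4680 + 2376*33) = sqrt(9 + 484)*(-4680 + 78408) = sqrt(493)*73728 = 73728*sqrt(493)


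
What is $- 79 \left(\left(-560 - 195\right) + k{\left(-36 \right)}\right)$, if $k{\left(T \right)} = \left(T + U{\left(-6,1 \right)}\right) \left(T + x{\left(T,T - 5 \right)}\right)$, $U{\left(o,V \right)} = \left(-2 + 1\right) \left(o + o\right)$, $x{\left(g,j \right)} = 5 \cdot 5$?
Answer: $38789$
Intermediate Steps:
$x{\left(g,j \right)} = 25$
$U{\left(o,V \right)} = - 2 o$
$k{\left(T \right)} = \left(12 + T\right) \left(25 + T\right)$ ($k{\left(T \right)} = \left(T - -12\right) \left(T + 25\right) = \left(T + 12\right) \left(25 + T\right) = \left(12 + T\right) \left(25 + T\right)$)
$- 79 \left(\left(-560 - 195\right) + k{\left(-36 \right)}\right) = - 79 \left(\left(-560 - 195\right) + \left(300 + \left(-36\right)^{2} + 37 \left(-36\right)\right)\right) = - 79 \left(\left(-560 - 195\right) + \left(300 + 1296 - 1332\right)\right) = - 79 \left(-755 + 264\right) = \left(-79\right) \left(-491\right) = 38789$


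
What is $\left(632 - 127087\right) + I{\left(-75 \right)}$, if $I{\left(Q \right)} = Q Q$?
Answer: $-120830$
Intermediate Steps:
$I{\left(Q \right)} = Q^{2}$
$\left(632 - 127087\right) + I{\left(-75 \right)} = \left(632 - 127087\right) + \left(-75\right)^{2} = -126455 + 5625 = -120830$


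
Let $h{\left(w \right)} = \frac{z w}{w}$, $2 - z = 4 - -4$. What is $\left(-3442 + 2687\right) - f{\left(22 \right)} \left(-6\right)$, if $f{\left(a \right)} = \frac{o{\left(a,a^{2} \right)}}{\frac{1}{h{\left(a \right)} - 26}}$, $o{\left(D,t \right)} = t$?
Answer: $-93683$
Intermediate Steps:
$z = -6$ ($z = 2 - \left(4 - -4\right) = 2 - \left(4 + 4\right) = 2 - 8 = -6$)
$h{\left(w \right)} = -6$ ($h{\left(w \right)} = \frac{\left(-6\right) w}{w} = -6$)
$f{\left(a \right)} = - 32 a^{2}$ ($f{\left(a \right)} = \frac{a^{2}}{\frac{1}{-6 - 26}} = \frac{a^{2}}{\frac{1}{-32}} = \frac{a^{2}}{- \frac{1}{32}} = a^{2} \left(-32\right) = - 32 a^{2}$)
$\left(-3442 + 2687\right) - f{\left(22 \right)} \left(-6\right) = \left(-3442 + 2687\right) - - 32 \cdot 22^{2} \left(-6\right) = -755 - \left(-32\right) 484 \left(-6\right) = -755 - \left(-15488\right) \left(-6\right) = -755 - 92928 = -93683$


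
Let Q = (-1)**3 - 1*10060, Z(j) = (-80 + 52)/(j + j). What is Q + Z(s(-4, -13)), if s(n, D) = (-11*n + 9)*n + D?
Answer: -2263711/225 ≈ -10061.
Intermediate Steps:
s(n, D) = D + n*(9 - 11*n) (s(n, D) = (9 - 11*n)*n + D = n*(9 - 11*n) + D = D + n*(9 - 11*n))
Z(j) = -14/j (Z(j) = -28*1/(2*j) = -14/j)
Q = -10061 (Q = -1 - 10060 = -10061)
Q + Z(s(-4, -13)) = -10061 - 14/(-13 - 11*(-4)**2 + 9*(-4)) = -10061 - 14/(-13 - 11*16 - 36) = -10061 - 14/(-13 - 176 - 36) = -10061 - 14/(-225) = -10061 - 14*(-1/225) = -10061 + 14/225 = -2263711/225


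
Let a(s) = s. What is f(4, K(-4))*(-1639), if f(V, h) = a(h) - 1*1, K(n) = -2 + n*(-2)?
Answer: -8195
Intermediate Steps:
K(n) = -2 - 2*n
f(V, h) = -1 + h (f(V, h) = h - 1*1 = h - 1 = -1 + h)
f(4, K(-4))*(-1639) = (-1 + (-2 - 2*(-4)))*(-1639) = (-1 + (-2 + 8))*(-1639) = (-1 + 6)*(-1639) = 5*(-1639) = -8195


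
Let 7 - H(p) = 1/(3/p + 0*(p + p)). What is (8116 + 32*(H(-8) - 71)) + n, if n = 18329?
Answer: 73447/3 ≈ 24482.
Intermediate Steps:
H(p) = 7 - p/3 (H(p) = 7 - 1/(3/p + 0*(p + p)) = 7 - 1/(3/p + 0*(2*p)) = 7 - 1/(3/p + 0) = 7 - 1/(3/p) = 7 - p/3)
(8116 + 32*(H(-8) - 71)) + n = (8116 + 32*((7 - ⅓*(-8)) - 71)) + 18329 = (8116 + 32*((7 + 8/3) - 71)) + 18329 = (8116 + 32*(29/3 - 71)) + 18329 = (8116 + 32*(-184/3)) + 18329 = (8116 - 5888/3) + 18329 = 18460/3 + 18329 = 73447/3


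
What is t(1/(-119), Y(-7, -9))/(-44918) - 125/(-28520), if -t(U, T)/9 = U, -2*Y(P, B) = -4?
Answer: 66789857/15244630184 ≈ 0.0043812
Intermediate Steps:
Y(P, B) = 2 (Y(P, B) = -½*(-4) = 2)
t(U, T) = -9*U
t(1/(-119), Y(-7, -9))/(-44918) - 125/(-28520) = -9/(-119)/(-44918) - 125/(-28520) = -9*(-1/119)*(-1/44918) - 125*(-1/28520) = (9/119)*(-1/44918) + 25/5704 = -9/5345242 + 25/5704 = 66789857/15244630184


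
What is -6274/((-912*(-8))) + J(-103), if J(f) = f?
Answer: -378881/3648 ≈ -103.86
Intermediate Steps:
-6274/((-912*(-8))) + J(-103) = -6274/((-912*(-8))) - 103 = -6274/7296 - 103 = -6274*1/7296 - 103 = -3137/3648 - 103 = -378881/3648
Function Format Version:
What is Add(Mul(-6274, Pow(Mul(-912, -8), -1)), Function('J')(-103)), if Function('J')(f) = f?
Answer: Rational(-378881, 3648) ≈ -103.86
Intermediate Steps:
Add(Mul(-6274, Pow(Mul(-912, -8), -1)), Function('J')(-103)) = Add(Mul(-6274, Pow(Mul(-912, -8), -1)), -103) = Add(Mul(-6274, Pow(7296, -1)), -103) = Add(Mul(-6274, Rational(1, 7296)), -103) = Add(Rational(-3137, 3648), -103) = Rational(-378881, 3648)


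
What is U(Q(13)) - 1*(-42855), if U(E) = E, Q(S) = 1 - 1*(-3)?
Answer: 42859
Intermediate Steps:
Q(S) = 4 (Q(S) = 1 + 3 = 4)
U(Q(13)) - 1*(-42855) = 4 - 1*(-42855) = 4 + 42855 = 42859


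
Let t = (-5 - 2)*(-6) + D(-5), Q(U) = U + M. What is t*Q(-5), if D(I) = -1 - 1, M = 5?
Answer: 0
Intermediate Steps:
D(I) = -2
Q(U) = 5 + U (Q(U) = U + 5 = 5 + U)
t = 40 (t = (-5 - 2)*(-6) - 2 = -7*(-6) - 2 = 42 - 2 = 40)
t*Q(-5) = 40*(5 - 5) = 40*0 = 0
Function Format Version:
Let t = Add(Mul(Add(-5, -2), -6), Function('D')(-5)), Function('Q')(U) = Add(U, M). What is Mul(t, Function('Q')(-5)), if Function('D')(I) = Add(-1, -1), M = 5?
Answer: 0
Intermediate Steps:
Function('D')(I) = -2
Function('Q')(U) = Add(5, U) (Function('Q')(U) = Add(U, 5) = Add(5, U))
t = 40 (t = Add(Mul(Add(-5, -2), -6), -2) = Add(Mul(-7, -6), -2) = Add(42, -2) = 40)
Mul(t, Function('Q')(-5)) = Mul(40, Add(5, -5)) = Mul(40, 0) = 0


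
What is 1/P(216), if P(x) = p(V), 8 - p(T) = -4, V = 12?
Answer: 1/12 ≈ 0.083333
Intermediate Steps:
p(T) = 12 (p(T) = 8 - 1*(-4) = 8 + 4 = 12)
P(x) = 12
1/P(216) = 1/12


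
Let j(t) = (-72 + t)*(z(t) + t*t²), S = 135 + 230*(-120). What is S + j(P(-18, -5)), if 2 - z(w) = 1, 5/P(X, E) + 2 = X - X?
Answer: -422007/16 ≈ -26375.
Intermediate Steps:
P(X, E) = -5/2 (P(X, E) = 5/(-2 + (X - X)) = 5/(-2 + 0) = 5/(-2) = 5*(-½) = -5/2)
z(w) = 1 (z(w) = 2 - 1*1 = 2 - 1 = 1)
S = -27465 (S = 135 - 27600 = -27465)
j(t) = (1 + t³)*(-72 + t) (j(t) = (-72 + t)*(1 + t*t²) = (-72 + t)*(1 + t³) = (1 + t³)*(-72 + t))
S + j(P(-18, -5)) = -27465 + (-72 - 5/2 + (-5/2)⁴ - 72*(-5/2)³) = -27465 + (-72 - 5/2 + 625/16 - 72*(-125/8)) = -27465 + (-72 - 5/2 + 625/16 + 1125) = -27465 + 17433/16 = -422007/16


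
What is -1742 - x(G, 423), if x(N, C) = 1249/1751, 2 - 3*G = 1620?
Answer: -3051491/1751 ≈ -1742.7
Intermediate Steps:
G = -1618/3 (G = ⅔ - ⅓*1620 = ⅔ - 540 = -1618/3 ≈ -539.33)
x(N, C) = 1249/1751 (x(N, C) = 1249*(1/1751) = 1249/1751)
-1742 - x(G, 423) = -1742 - 1*1249/1751 = -1742 - 1249/1751 = -3051491/1751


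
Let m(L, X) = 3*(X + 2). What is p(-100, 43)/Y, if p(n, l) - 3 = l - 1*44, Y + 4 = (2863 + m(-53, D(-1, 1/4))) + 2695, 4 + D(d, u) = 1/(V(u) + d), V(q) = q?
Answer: 1/2772 ≈ 0.00036075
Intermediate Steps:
D(d, u) = -4 + 1/(d + u) (D(d, u) = -4 + 1/(u + d) = -4 + 1/(d + u))
m(L, X) = 6 + 3*X (m(L, X) = 3*(2 + X) = 6 + 3*X)
Y = 5544 (Y = -4 + ((2863 + (6 + 3*((1 - 4*(-1) - 4/4)/(-1 + 1/4)))) + 2695) = -4 + ((2863 + (6 + 3*((1 + 4 - 4/4)/(-1 + 1*(¼))))) + 2695) = -4 + ((2863 + (6 + 3*((1 + 4 - 4*¼)/(-1 + ¼)))) + 2695) = -4 + ((2863 + (6 + 3*((1 + 4 - 1)/(-¾)))) + 2695) = -4 + ((2863 + (6 + 3*(-4/3*4))) + 2695) = -4 + ((2863 + (6 + 3*(-16/3))) + 2695) = -4 + ((2863 + (6 - 16)) + 2695) = -4 + ((2863 - 10) + 2695) = -4 + (2853 + 2695) = -4 + 5548 = 5544)
p(n, l) = -41 + l (p(n, l) = 3 + (l - 1*44) = 3 + (l - 44) = 3 + (-44 + l) = -41 + l)
p(-100, 43)/Y = (-41 + 43)/5544 = 2*(1/5544) = 1/2772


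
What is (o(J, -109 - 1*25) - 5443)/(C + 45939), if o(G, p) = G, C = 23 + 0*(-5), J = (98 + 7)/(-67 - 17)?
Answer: -3111/26264 ≈ -0.11845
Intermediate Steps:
J = -5/4 (J = 105/(-84) = 105*(-1/84) = -5/4 ≈ -1.2500)
C = 23 (C = 23 + 0 = 23)
(o(J, -109 - 1*25) - 5443)/(C + 45939) = (-5/4 - 5443)/(23 + 45939) = -21777/4/45962 = -21777/4*1/45962 = -3111/26264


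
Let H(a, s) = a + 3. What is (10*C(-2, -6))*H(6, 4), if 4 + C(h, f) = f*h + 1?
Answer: 810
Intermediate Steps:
C(h, f) = -3 + f*h (C(h, f) = -4 + (f*h + 1) = -4 + (1 + f*h) = -3 + f*h)
H(a, s) = 3 + a
(10*C(-2, -6))*H(6, 4) = (10*(-3 - 6*(-2)))*(3 + 6) = (10*(-3 + 12))*9 = (10*9)*9 = 90*9 = 810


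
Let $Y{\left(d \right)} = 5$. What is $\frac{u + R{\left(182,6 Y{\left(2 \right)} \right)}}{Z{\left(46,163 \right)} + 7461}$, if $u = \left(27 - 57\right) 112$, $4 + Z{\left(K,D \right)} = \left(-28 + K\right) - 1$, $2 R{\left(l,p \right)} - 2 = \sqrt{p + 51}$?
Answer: $- \frac{6709}{14948} \approx -0.44882$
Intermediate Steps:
$R{\left(l,p \right)} = 1 + \frac{\sqrt{51 + p}}{2}$ ($R{\left(l,p \right)} = 1 + \frac{\sqrt{p + 51}}{2} = 1 + \frac{\sqrt{51 + p}}{2}$)
$Z{\left(K,D \right)} = -33 + K$ ($Z{\left(K,D \right)} = -4 + \left(\left(-28 + K\right) - 1\right) = -4 + \left(-29 + K\right) = -33 + K$)
$u = -3360$ ($u = \left(-30\right) 112 = -3360$)
$\frac{u + R{\left(182,6 Y{\left(2 \right)} \right)}}{Z{\left(46,163 \right)} + 7461} = \frac{-3360 + \left(1 + \frac{\sqrt{51 + 6 \cdot 5}}{2}\right)}{\left(-33 + 46\right) + 7461} = \frac{-3360 + \left(1 + \frac{\sqrt{51 + 30}}{2}\right)}{13 + 7461} = \frac{-3360 + \left(1 + \frac{\sqrt{81}}{2}\right)}{7474} = \left(-3360 + \left(1 + \frac{1}{2} \cdot 9\right)\right) \frac{1}{7474} = \left(-3360 + \left(1 + \frac{9}{2}\right)\right) \frac{1}{7474} = \left(-3360 + \frac{11}{2}\right) \frac{1}{7474} = \left(- \frac{6709}{2}\right) \frac{1}{7474} = - \frac{6709}{14948}$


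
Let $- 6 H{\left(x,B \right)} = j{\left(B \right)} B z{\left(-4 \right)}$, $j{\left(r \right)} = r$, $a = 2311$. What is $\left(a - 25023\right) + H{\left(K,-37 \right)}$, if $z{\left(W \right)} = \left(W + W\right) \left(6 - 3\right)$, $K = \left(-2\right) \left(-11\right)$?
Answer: $-17236$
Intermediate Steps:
$K = 22$
$z{\left(W \right)} = 6 W$ ($z{\left(W \right)} = 2 W 3 = 6 W$)
$H{\left(x,B \right)} = 4 B^{2}$ ($H{\left(x,B \right)} = - \frac{B B 6 \left(-4\right)}{6} = - \frac{B^{2} \left(-24\right)}{6} = - \frac{\left(-24\right) B^{2}}{6} = 4 B^{2}$)
$\left(a - 25023\right) + H{\left(K,-37 \right)} = \left(2311 - 25023\right) + 4 \left(-37\right)^{2} = -22712 + 4 \cdot 1369 = -22712 + 5476 = -17236$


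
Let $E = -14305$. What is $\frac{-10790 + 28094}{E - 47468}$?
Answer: $- \frac{5768}{20591} \approx -0.28012$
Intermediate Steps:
$\frac{-10790 + 28094}{E - 47468} = \frac{-10790 + 28094}{-14305 - 47468} = \frac{17304}{-61773} = 17304 \left(- \frac{1}{61773}\right) = - \frac{5768}{20591}$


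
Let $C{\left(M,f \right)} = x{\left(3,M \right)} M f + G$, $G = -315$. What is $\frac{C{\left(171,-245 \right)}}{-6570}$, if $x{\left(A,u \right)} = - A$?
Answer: $- \frac{1393}{73} \approx -19.082$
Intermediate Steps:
$C{\left(M,f \right)} = -315 - 3 M f$ ($C{\left(M,f \right)} = \left(-1\right) 3 M f - 315 = - 3 M f - 315 = -315 - 3 M f$)
$\frac{C{\left(171,-245 \right)}}{-6570} = \frac{-315 - 513 \left(-245\right)}{-6570} = \left(-315 + 125685\right) \left(- \frac{1}{6570}\right) = 125370 \left(- \frac{1}{6570}\right) = - \frac{1393}{73}$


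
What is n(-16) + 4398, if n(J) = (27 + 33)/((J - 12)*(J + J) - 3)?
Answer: 3927474/893 ≈ 4398.1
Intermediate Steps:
n(J) = 60/(-3 + 2*J*(-12 + J)) (n(J) = 60/((-12 + J)*(2*J) - 3) = 60/(2*J*(-12 + J) - 3) = 60/(-3 + 2*J*(-12 + J)))
n(-16) + 4398 = 60/(-3 - 24*(-16) + 2*(-16)²) + 4398 = 60/(-3 + 384 + 2*256) + 4398 = 60/(-3 + 384 + 512) + 4398 = 60/893 + 4398 = 3927474/893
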